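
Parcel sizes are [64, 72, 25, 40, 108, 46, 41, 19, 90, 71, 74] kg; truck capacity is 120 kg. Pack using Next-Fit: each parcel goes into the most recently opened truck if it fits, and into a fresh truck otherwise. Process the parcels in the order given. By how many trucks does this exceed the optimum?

Next-Fit: [64] [72,25] [40] [108] [46,41,19] [90] [71] [74] → 8 trucks.
Total size 650 kg; any packing needs at least ⌈650/120⌉ = 6 trucks.
An optimal packing achieves that bound: [108] [90,25] [74,46] [72,41] [71,40] [64,19] → 6 trucks.
Excess: 8 − 6 = 2.

2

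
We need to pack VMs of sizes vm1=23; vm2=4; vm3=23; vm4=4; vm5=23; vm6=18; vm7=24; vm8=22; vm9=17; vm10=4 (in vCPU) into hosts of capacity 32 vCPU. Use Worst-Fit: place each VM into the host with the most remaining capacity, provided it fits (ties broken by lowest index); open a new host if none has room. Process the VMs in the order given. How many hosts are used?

Put vm1 (23 vCPU) in host 1; 9 vCPU remain.
Put vm2 (4 vCPU) in host 1; 5 vCPU remain.
Put vm3 (23 vCPU) in host 2; 9 vCPU remain.
Put vm4 (4 vCPU) in host 2; 5 vCPU remain.
Put vm5 (23 vCPU) in host 3; 9 vCPU remain.
Put vm6 (18 vCPU) in host 4; 14 vCPU remain.
Put vm7 (24 vCPU) in host 5; 8 vCPU remain.
Put vm8 (22 vCPU) in host 6; 10 vCPU remain.
Put vm9 (17 vCPU) in host 7; 15 vCPU remain.
Put vm10 (4 vCPU) in host 7; 11 vCPU remain.
Final hosts: [23,4] [23,4] [23] [18] [24] [22] [17,4].

7 hosts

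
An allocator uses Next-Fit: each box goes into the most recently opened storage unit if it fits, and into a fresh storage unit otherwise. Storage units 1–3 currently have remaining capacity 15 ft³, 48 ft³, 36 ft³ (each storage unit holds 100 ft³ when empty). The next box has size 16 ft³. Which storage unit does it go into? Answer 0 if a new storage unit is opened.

Next-Fit only looks at storage unit 3, which has 36 ft³ free.
16 ft³ fits there.

3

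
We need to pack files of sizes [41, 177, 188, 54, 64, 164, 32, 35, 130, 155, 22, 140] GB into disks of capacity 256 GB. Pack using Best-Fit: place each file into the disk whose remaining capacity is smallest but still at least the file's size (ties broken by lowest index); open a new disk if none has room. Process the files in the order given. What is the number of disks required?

6 disks

41 GB → disk 1 (remaining 215 GB)
177 GB → disk 1 (remaining 38 GB)
188 GB → disk 2 (remaining 68 GB)
54 GB → disk 2 (remaining 14 GB)
64 GB → disk 3 (remaining 192 GB)
164 GB → disk 3 (remaining 28 GB)
32 GB → disk 1 (remaining 6 GB)
35 GB → disk 4 (remaining 221 GB)
130 GB → disk 4 (remaining 91 GB)
155 GB → disk 5 (remaining 101 GB)
22 GB → disk 3 (remaining 6 GB)
140 GB → disk 6 (remaining 116 GB)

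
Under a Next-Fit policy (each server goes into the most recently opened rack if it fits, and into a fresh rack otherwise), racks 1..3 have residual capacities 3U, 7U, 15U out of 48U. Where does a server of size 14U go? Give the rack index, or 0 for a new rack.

Next-Fit only looks at rack 3, which has 15U free.
14U fits there.

3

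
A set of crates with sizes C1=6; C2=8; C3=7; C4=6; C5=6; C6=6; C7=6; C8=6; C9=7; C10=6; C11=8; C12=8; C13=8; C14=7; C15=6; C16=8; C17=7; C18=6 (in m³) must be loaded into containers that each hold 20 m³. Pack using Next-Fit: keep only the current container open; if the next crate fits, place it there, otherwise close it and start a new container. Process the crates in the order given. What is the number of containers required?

container 1: place C1 (6 m³), 14 m³ left
container 1: place C2 (8 m³), 6 m³ left
container 2: place C3 (7 m³), 13 m³ left
container 2: place C4 (6 m³), 7 m³ left
container 2: place C5 (6 m³), 1 m³ left
container 3: place C6 (6 m³), 14 m³ left
container 3: place C7 (6 m³), 8 m³ left
container 3: place C8 (6 m³), 2 m³ left
container 4: place C9 (7 m³), 13 m³ left
container 4: place C10 (6 m³), 7 m³ left
container 5: place C11 (8 m³), 12 m³ left
container 5: place C12 (8 m³), 4 m³ left
container 6: place C13 (8 m³), 12 m³ left
container 6: place C14 (7 m³), 5 m³ left
container 7: place C15 (6 m³), 14 m³ left
container 7: place C16 (8 m³), 6 m³ left
container 8: place C17 (7 m³), 13 m³ left
container 8: place C18 (6 m³), 7 m³ left

8 containers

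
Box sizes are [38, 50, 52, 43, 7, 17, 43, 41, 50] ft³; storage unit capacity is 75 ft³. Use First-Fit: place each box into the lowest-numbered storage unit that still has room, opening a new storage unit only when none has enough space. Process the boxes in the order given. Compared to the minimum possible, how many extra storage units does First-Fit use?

First-Fit: [38,7,17] [50] [52] [43] [43] [41] [50] → 7 storage units.
7 boxes exceed 37.5 ft³ (half the capacity), and no two of those can share a storage unit, so at least 7 storage units are needed.
So 7 is already optimal.

0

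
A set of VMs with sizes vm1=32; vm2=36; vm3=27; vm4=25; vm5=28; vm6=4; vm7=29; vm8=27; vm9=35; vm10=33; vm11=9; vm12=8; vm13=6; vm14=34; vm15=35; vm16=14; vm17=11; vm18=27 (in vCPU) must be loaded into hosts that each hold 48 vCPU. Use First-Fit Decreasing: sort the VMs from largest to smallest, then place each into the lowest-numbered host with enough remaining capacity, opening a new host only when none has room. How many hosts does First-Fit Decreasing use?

Sorted descending: 36, 35, 35, 34, 33, 32, 29, 28, 27, 27, 27, 25, 14, 11, 9, 8, 6, 4.
host 1: place 36 vCPU, 12 vCPU left
host 2: place 35 vCPU, 13 vCPU left
host 3: place 35 vCPU, 13 vCPU left
host 4: place 34 vCPU, 14 vCPU left
host 5: place 33 vCPU, 15 vCPU left
host 6: place 32 vCPU, 16 vCPU left
host 7: place 29 vCPU, 19 vCPU left
host 8: place 28 vCPU, 20 vCPU left
host 9: place 27 vCPU, 21 vCPU left
host 10: place 27 vCPU, 21 vCPU left
host 11: place 27 vCPU, 21 vCPU left
host 12: place 25 vCPU, 23 vCPU left
host 4: place 14 vCPU, 0 vCPU left
host 1: place 11 vCPU, 1 vCPU left
host 2: place 9 vCPU, 4 vCPU left
host 3: place 8 vCPU, 5 vCPU left
host 5: place 6 vCPU, 9 vCPU left
host 2: place 4 vCPU, 0 vCPU left
Final hosts: [36,11] [35,9,4] [35,8] [34,14] [33,6] [32] [29] [28] [27] [27] [27] [25].

12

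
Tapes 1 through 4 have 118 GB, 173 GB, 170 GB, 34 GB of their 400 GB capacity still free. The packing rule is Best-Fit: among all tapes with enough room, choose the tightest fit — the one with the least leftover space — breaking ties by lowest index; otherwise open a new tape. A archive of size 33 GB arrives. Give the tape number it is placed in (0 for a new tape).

4

Tapes with room: tape 1 (118 GB), tape 2 (173 GB), tape 3 (170 GB), tape 4 (34 GB).
Tightest fit is tape 4 with 34 GB free.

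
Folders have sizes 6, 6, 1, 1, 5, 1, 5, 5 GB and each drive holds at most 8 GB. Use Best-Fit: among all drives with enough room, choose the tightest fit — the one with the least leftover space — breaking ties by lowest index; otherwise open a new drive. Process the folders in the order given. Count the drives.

Put 6 GB in drive 1; 2 GB remain.
Put 6 GB in drive 2; 2 GB remain.
Put 1 GB in drive 1; 1 GB remain.
Put 1 GB in drive 1; 0 GB remain.
Put 5 GB in drive 3; 3 GB remain.
Put 1 GB in drive 2; 1 GB remain.
Put 5 GB in drive 4; 3 GB remain.
Put 5 GB in drive 5; 3 GB remain.

5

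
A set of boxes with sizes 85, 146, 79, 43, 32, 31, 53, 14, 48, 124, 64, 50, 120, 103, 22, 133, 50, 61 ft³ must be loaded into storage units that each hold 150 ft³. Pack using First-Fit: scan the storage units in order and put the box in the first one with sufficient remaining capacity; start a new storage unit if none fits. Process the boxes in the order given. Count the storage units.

10 storage units

storage unit 1: place 85 ft³, 65 ft³ left
storage unit 2: place 146 ft³, 4 ft³ left
storage unit 3: place 79 ft³, 71 ft³ left
storage unit 1: place 43 ft³, 22 ft³ left
storage unit 3: place 32 ft³, 39 ft³ left
storage unit 3: place 31 ft³, 8 ft³ left
storage unit 4: place 53 ft³, 97 ft³ left
storage unit 1: place 14 ft³, 8 ft³ left
storage unit 4: place 48 ft³, 49 ft³ left
storage unit 5: place 124 ft³, 26 ft³ left
storage unit 6: place 64 ft³, 86 ft³ left
storage unit 6: place 50 ft³, 36 ft³ left
storage unit 7: place 120 ft³, 30 ft³ left
storage unit 8: place 103 ft³, 47 ft³ left
storage unit 4: place 22 ft³, 27 ft³ left
storage unit 9: place 133 ft³, 17 ft³ left
storage unit 10: place 50 ft³, 100 ft³ left
storage unit 10: place 61 ft³, 39 ft³ left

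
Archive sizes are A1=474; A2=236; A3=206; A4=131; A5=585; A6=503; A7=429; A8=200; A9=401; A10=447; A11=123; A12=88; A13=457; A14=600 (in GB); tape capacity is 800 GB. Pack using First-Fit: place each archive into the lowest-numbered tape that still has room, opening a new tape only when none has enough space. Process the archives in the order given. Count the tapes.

Put A1 (474 GB) in tape 1; 326 GB remain.
Put A2 (236 GB) in tape 1; 90 GB remain.
Put A3 (206 GB) in tape 2; 594 GB remain.
Put A4 (131 GB) in tape 2; 463 GB remain.
Put A5 (585 GB) in tape 3; 215 GB remain.
Put A6 (503 GB) in tape 4; 297 GB remain.
Put A7 (429 GB) in tape 2; 34 GB remain.
Put A8 (200 GB) in tape 3; 15 GB remain.
Put A9 (401 GB) in tape 5; 399 GB remain.
Put A10 (447 GB) in tape 6; 353 GB remain.
Put A11 (123 GB) in tape 4; 174 GB remain.
Put A12 (88 GB) in tape 1; 2 GB remain.
Put A13 (457 GB) in tape 7; 343 GB remain.
Put A14 (600 GB) in tape 8; 200 GB remain.

8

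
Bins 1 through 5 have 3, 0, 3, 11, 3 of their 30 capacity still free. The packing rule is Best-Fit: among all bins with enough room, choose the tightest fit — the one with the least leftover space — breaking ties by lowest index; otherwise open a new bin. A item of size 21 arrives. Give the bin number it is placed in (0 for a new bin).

No bin has ≥ 21 free, so a new bin is opened.

0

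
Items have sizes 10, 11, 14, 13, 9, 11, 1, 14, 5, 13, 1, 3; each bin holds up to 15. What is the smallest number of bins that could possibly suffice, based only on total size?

7

Total size = 10 + 11 + 14 + 13 + 9 + 11 + 1 + 14 + 5 + 13 + 1 + 3 = 105.
⌈105 / 15⌉ = 7.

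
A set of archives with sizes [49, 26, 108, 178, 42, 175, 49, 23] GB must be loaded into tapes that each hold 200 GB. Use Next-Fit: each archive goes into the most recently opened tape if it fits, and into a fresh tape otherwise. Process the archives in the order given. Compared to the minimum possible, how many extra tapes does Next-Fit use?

Next-Fit: [49,26,108] [178] [42] [175] [49,23] → 5 tapes.
Total size 650 GB; any packing needs at least ⌈650/200⌉ = 4 tapes.
An optimal packing achieves that bound: [178] [175,23] [108,49,42] [49,26] → 4 tapes.
Excess: 5 − 4 = 1.

1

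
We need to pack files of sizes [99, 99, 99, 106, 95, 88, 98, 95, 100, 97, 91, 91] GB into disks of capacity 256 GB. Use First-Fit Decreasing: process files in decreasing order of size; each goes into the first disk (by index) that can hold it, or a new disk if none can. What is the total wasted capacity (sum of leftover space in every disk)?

378

Sorted descending: 106, 100, 99, 99, 99, 98, 97, 95, 95, 91, 91, 88.
disk 1: place 106 GB, 150 GB left
disk 1: place 100 GB, 50 GB left
disk 2: place 99 GB, 157 GB left
disk 2: place 99 GB, 58 GB left
disk 3: place 99 GB, 157 GB left
disk 3: place 98 GB, 59 GB left
disk 4: place 97 GB, 159 GB left
disk 4: place 95 GB, 64 GB left
disk 5: place 95 GB, 161 GB left
disk 5: place 91 GB, 70 GB left
disk 6: place 91 GB, 165 GB left
disk 6: place 88 GB, 77 GB left
6 disks × 256 GB = 1536 GB; used 1158 GB; unused 378 GB.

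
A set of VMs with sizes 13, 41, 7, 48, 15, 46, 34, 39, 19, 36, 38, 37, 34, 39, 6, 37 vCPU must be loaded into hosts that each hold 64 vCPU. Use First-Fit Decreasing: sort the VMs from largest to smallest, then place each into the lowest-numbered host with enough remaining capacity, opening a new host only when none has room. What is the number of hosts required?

Sorted descending: 48, 46, 41, 39, 39, 38, 37, 37, 36, 34, 34, 19, 15, 13, 7, 6.
48 vCPU → host 1 (remaining 16 vCPU)
46 vCPU → host 2 (remaining 18 vCPU)
41 vCPU → host 3 (remaining 23 vCPU)
39 vCPU → host 4 (remaining 25 vCPU)
39 vCPU → host 5 (remaining 25 vCPU)
38 vCPU → host 6 (remaining 26 vCPU)
37 vCPU → host 7 (remaining 27 vCPU)
37 vCPU → host 8 (remaining 27 vCPU)
36 vCPU → host 9 (remaining 28 vCPU)
34 vCPU → host 10 (remaining 30 vCPU)
34 vCPU → host 11 (remaining 30 vCPU)
19 vCPU → host 3 (remaining 4 vCPU)
15 vCPU → host 1 (remaining 1 vCPU)
13 vCPU → host 2 (remaining 5 vCPU)
7 vCPU → host 4 (remaining 18 vCPU)
6 vCPU → host 4 (remaining 12 vCPU)

11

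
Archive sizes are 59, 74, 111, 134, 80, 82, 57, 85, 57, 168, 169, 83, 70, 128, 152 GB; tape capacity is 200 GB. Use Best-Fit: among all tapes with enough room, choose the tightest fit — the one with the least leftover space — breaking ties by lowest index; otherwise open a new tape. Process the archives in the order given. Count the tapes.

Put 59 GB in tape 1; 141 GB remain.
Put 74 GB in tape 1; 67 GB remain.
Put 111 GB in tape 2; 89 GB remain.
Put 134 GB in tape 3; 66 GB remain.
Put 80 GB in tape 2; 9 GB remain.
Put 82 GB in tape 4; 118 GB remain.
Put 57 GB in tape 3; 9 GB remain.
Put 85 GB in tape 4; 33 GB remain.
Put 57 GB in tape 1; 10 GB remain.
Put 168 GB in tape 5; 32 GB remain.
Put 169 GB in tape 6; 31 GB remain.
Put 83 GB in tape 7; 117 GB remain.
Put 70 GB in tape 7; 47 GB remain.
Put 128 GB in tape 8; 72 GB remain.
Put 152 GB in tape 9; 48 GB remain.
Final tapes: [59,74,57] [111,80] [134,57] [82,85] [168] [169] [83,70] [128] [152].

9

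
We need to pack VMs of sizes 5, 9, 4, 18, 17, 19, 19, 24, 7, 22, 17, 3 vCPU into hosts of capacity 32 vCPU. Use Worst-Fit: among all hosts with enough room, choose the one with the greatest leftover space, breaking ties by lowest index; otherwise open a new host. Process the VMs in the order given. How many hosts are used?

8

host 1: place 5 vCPU, 27 vCPU left
host 1: place 9 vCPU, 18 vCPU left
host 1: place 4 vCPU, 14 vCPU left
host 2: place 18 vCPU, 14 vCPU left
host 3: place 17 vCPU, 15 vCPU left
host 4: place 19 vCPU, 13 vCPU left
host 5: place 19 vCPU, 13 vCPU left
host 6: place 24 vCPU, 8 vCPU left
host 3: place 7 vCPU, 8 vCPU left
host 7: place 22 vCPU, 10 vCPU left
host 8: place 17 vCPU, 15 vCPU left
host 8: place 3 vCPU, 12 vCPU left
Final hosts: [5,9,4] [18] [17,7] [19] [19] [24] [22] [17,3].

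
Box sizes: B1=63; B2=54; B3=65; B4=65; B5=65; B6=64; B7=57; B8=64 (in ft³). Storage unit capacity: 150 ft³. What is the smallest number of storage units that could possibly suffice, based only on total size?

Total size = 63 + 54 + 65 + 65 + 65 + 64 + 57 + 64 = 497 ft³.
⌈497 / 150⌉ = 4.

4 storage units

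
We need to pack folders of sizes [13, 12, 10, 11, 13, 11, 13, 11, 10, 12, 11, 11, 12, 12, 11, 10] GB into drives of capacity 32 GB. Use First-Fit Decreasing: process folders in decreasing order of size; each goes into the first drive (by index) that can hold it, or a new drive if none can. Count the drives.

Sorted descending: 13, 13, 13, 12, 12, 12, 12, 11, 11, 11, 11, 11, 11, 10, 10, 10.
drive 1: place 13 GB, 19 GB left
drive 1: place 13 GB, 6 GB left
drive 2: place 13 GB, 19 GB left
drive 2: place 12 GB, 7 GB left
drive 3: place 12 GB, 20 GB left
drive 3: place 12 GB, 8 GB left
drive 4: place 12 GB, 20 GB left
drive 4: place 11 GB, 9 GB left
drive 5: place 11 GB, 21 GB left
drive 5: place 11 GB, 10 GB left
drive 6: place 11 GB, 21 GB left
drive 6: place 11 GB, 10 GB left
drive 7: place 11 GB, 21 GB left
drive 5: place 10 GB, 0 GB left
drive 6: place 10 GB, 0 GB left
drive 7: place 10 GB, 11 GB left

7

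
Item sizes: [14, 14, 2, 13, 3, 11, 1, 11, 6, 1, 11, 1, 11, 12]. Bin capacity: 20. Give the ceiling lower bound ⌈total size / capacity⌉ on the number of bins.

Total size = 14 + 14 + 2 + 13 + 3 + 11 + 1 + 11 + 6 + 1 + 11 + 1 + 11 + 12 = 111.
⌈111 / 20⌉ = 6.

6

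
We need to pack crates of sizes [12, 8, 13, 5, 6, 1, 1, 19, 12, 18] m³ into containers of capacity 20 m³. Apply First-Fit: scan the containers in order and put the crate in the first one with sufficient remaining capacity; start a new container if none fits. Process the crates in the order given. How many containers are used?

12 m³ → container 1 (remaining 8 m³)
8 m³ → container 1 (remaining 0 m³)
13 m³ → container 2 (remaining 7 m³)
5 m³ → container 2 (remaining 2 m³)
6 m³ → container 3 (remaining 14 m³)
1 m³ → container 2 (remaining 1 m³)
1 m³ → container 2 (remaining 0 m³)
19 m³ → container 4 (remaining 1 m³)
12 m³ → container 3 (remaining 2 m³)
18 m³ → container 5 (remaining 2 m³)

5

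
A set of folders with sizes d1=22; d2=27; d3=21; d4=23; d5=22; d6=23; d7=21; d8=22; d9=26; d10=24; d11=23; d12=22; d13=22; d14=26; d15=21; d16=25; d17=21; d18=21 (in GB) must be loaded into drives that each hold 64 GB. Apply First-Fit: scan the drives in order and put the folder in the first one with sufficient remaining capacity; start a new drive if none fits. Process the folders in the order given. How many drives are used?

d1 (22 GB) → drive 1 (remaining 42 GB)
d2 (27 GB) → drive 1 (remaining 15 GB)
d3 (21 GB) → drive 2 (remaining 43 GB)
d4 (23 GB) → drive 2 (remaining 20 GB)
d5 (22 GB) → drive 3 (remaining 42 GB)
d6 (23 GB) → drive 3 (remaining 19 GB)
d7 (21 GB) → drive 4 (remaining 43 GB)
d8 (22 GB) → drive 4 (remaining 21 GB)
d9 (26 GB) → drive 5 (remaining 38 GB)
d10 (24 GB) → drive 5 (remaining 14 GB)
d11 (23 GB) → drive 6 (remaining 41 GB)
d12 (22 GB) → drive 6 (remaining 19 GB)
d13 (22 GB) → drive 7 (remaining 42 GB)
d14 (26 GB) → drive 7 (remaining 16 GB)
d15 (21 GB) → drive 4 (remaining 0 GB)
d16 (25 GB) → drive 8 (remaining 39 GB)
d17 (21 GB) → drive 8 (remaining 18 GB)
d18 (21 GB) → drive 9 (remaining 43 GB)

9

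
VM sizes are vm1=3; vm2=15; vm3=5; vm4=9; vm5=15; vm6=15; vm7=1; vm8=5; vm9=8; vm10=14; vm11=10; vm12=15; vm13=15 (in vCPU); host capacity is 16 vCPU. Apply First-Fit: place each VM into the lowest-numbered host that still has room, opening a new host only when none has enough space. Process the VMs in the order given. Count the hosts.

10

vm1 (3 vCPU) → host 1 (remaining 13 vCPU)
vm2 (15 vCPU) → host 2 (remaining 1 vCPU)
vm3 (5 vCPU) → host 1 (remaining 8 vCPU)
vm4 (9 vCPU) → host 3 (remaining 7 vCPU)
vm5 (15 vCPU) → host 4 (remaining 1 vCPU)
vm6 (15 vCPU) → host 5 (remaining 1 vCPU)
vm7 (1 vCPU) → host 1 (remaining 7 vCPU)
vm8 (5 vCPU) → host 1 (remaining 2 vCPU)
vm9 (8 vCPU) → host 6 (remaining 8 vCPU)
vm10 (14 vCPU) → host 7 (remaining 2 vCPU)
vm11 (10 vCPU) → host 8 (remaining 6 vCPU)
vm12 (15 vCPU) → host 9 (remaining 1 vCPU)
vm13 (15 vCPU) → host 10 (remaining 1 vCPU)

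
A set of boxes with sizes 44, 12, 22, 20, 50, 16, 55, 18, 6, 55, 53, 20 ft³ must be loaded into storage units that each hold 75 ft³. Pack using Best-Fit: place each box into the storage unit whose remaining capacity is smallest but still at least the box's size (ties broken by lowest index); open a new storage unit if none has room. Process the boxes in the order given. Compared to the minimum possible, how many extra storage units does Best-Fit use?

1

Best-Fit: [44,12,16] [22,20] [50,6] [55,18] [55,20] [53] → 6 storage units.
Total size 371 ft³; any packing needs at least ⌈371/75⌉ = 5 storage units.
An optimal packing achieves that bound: [55,20] [55,20] [53,22] [50,18,6] [44,16,12] → 5 storage units.
Excess: 6 − 5 = 1.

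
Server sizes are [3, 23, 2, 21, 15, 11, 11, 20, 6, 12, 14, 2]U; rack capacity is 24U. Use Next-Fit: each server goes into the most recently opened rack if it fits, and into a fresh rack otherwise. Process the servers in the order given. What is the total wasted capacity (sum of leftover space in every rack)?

52

3U → rack 1 (remaining 21U)
23U → rack 2 (remaining 1U)
2U → rack 3 (remaining 22U)
21U → rack 3 (remaining 1U)
15U → rack 4 (remaining 9U)
11U → rack 5 (remaining 13U)
11U → rack 5 (remaining 2U)
20U → rack 6 (remaining 4U)
6U → rack 7 (remaining 18U)
12U → rack 7 (remaining 6U)
14U → rack 8 (remaining 10U)
2U → rack 8 (remaining 8U)
8 racks × 24U = 192U; used 140U; unused 52U.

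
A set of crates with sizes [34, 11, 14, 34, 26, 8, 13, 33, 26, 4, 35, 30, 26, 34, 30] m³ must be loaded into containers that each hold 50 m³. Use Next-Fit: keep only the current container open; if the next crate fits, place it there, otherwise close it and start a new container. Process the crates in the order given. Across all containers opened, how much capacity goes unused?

Put 34 m³ in container 1; 16 m³ remain.
Put 11 m³ in container 1; 5 m³ remain.
Put 14 m³ in container 2; 36 m³ remain.
Put 34 m³ in container 2; 2 m³ remain.
Put 26 m³ in container 3; 24 m³ remain.
Put 8 m³ in container 3; 16 m³ remain.
Put 13 m³ in container 3; 3 m³ remain.
Put 33 m³ in container 4; 17 m³ remain.
Put 26 m³ in container 5; 24 m³ remain.
Put 4 m³ in container 5; 20 m³ remain.
Put 35 m³ in container 6; 15 m³ remain.
Put 30 m³ in container 7; 20 m³ remain.
Put 26 m³ in container 8; 24 m³ remain.
Put 34 m³ in container 9; 16 m³ remain.
Put 30 m³ in container 10; 20 m³ remain.
10 containers × 50 m³ = 500 m³; used 358 m³; unused 142 m³.

142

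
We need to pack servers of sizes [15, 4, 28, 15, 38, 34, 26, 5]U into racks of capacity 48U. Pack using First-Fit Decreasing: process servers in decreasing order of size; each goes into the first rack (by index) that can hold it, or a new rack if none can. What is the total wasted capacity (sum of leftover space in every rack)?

Sorted descending: 38, 34, 28, 26, 15, 15, 5, 4.
Put 38U in rack 1; 10U remain.
Put 34U in rack 2; 14U remain.
Put 28U in rack 3; 20U remain.
Put 26U in rack 4; 22U remain.
Put 15U in rack 3; 5U remain.
Put 15U in rack 4; 7U remain.
Put 5U in rack 1; 5U remain.
Put 4U in rack 1; 1U remain.
4 racks × 48U = 192U; used 165U; unused 27U.

27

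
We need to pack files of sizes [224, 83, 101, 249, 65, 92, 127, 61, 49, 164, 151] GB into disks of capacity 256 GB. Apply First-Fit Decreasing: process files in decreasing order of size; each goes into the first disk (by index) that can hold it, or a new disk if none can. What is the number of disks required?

6

Sorted descending: 249, 224, 164, 151, 127, 101, 92, 83, 65, 61, 49.
249 GB → disk 1 (remaining 7 GB)
224 GB → disk 2 (remaining 32 GB)
164 GB → disk 3 (remaining 92 GB)
151 GB → disk 4 (remaining 105 GB)
127 GB → disk 5 (remaining 129 GB)
101 GB → disk 4 (remaining 4 GB)
92 GB → disk 3 (remaining 0 GB)
83 GB → disk 5 (remaining 46 GB)
65 GB → disk 6 (remaining 191 GB)
61 GB → disk 6 (remaining 130 GB)
49 GB → disk 6 (remaining 81 GB)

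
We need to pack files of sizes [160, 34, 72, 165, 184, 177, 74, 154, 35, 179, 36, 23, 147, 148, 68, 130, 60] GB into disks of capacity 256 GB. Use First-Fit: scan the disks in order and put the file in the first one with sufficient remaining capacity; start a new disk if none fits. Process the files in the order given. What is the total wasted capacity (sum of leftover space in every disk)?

458

Put 160 GB in disk 1; 96 GB remain.
Put 34 GB in disk 1; 62 GB remain.
Put 72 GB in disk 2; 184 GB remain.
Put 165 GB in disk 2; 19 GB remain.
Put 184 GB in disk 3; 72 GB remain.
Put 177 GB in disk 4; 79 GB remain.
Put 74 GB in disk 4; 5 GB remain.
Put 154 GB in disk 5; 102 GB remain.
Put 35 GB in disk 1; 27 GB remain.
Put 179 GB in disk 6; 77 GB remain.
Put 36 GB in disk 3; 36 GB remain.
Put 23 GB in disk 1; 4 GB remain.
Put 147 GB in disk 7; 109 GB remain.
Put 148 GB in disk 8; 108 GB remain.
Put 68 GB in disk 5; 34 GB remain.
Put 130 GB in disk 9; 126 GB remain.
Put 60 GB in disk 6; 17 GB remain.
9 disks × 256 GB = 2304 GB; used 1846 GB; unused 458 GB.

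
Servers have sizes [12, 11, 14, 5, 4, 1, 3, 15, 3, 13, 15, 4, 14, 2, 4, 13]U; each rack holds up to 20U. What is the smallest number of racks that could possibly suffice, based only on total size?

Total size = 12 + 11 + 14 + 5 + 4 + 1 + 3 + 15 + 3 + 13 + 15 + 4 + 14 + 2 + 4 + 13 = 133U.
⌈133 / 20⌉ = 7.

7 racks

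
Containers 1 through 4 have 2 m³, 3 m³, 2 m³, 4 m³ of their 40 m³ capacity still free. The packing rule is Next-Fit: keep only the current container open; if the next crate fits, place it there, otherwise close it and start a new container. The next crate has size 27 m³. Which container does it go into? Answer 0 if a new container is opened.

0

Next-Fit only looks at container 4, which has 4 m³ free.
27 m³ does not fit, so a new container is opened.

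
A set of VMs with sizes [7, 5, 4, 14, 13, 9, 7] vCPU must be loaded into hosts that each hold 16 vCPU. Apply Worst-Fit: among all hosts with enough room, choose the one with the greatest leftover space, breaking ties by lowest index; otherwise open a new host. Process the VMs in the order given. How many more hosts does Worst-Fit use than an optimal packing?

Worst-Fit: [7,5,4] [14] [13] [9,7] → 4 hosts.
Total size 59 vCPU; any packing needs at least ⌈59/16⌉ = 4 hosts.
So 4 is already optimal.

0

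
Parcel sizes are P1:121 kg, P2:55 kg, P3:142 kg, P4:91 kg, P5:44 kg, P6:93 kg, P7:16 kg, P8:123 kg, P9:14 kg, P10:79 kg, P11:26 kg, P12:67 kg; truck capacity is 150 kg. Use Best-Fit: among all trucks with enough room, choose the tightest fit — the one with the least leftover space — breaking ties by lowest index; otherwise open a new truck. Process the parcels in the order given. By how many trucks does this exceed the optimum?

Best-Fit: [121,16] [55,91] [142] [44,93] [123,14] [79,26] [67] → 7 trucks.
Total size 871 kg; any packing needs at least ⌈871/150⌉ = 6 trucks.
An optimal packing achieves that bound: [142] [123,26] [121,16] [93,55] [91,44,14] [79,67] → 6 trucks.
Excess: 7 − 6 = 1.

1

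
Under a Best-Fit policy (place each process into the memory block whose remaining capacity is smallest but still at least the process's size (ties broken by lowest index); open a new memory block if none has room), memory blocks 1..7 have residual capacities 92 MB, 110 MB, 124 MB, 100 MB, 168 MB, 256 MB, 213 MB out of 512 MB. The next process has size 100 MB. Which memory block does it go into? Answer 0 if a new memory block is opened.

Memory blocks with room: memory block 2 (110 MB), memory block 3 (124 MB), memory block 4 (100 MB), memory block 5 (168 MB), memory block 6 (256 MB), memory block 7 (213 MB).
Tightest fit is memory block 4 with 100 MB free.

4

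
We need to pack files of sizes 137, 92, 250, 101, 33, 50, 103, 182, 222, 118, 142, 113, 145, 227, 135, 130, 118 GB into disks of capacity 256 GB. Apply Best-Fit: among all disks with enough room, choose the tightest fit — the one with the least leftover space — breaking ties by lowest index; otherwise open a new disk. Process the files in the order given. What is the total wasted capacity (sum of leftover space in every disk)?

disk 1: place 137 GB, 119 GB left
disk 1: place 92 GB, 27 GB left
disk 2: place 250 GB, 6 GB left
disk 3: place 101 GB, 155 GB left
disk 3: place 33 GB, 122 GB left
disk 3: place 50 GB, 72 GB left
disk 4: place 103 GB, 153 GB left
disk 5: place 182 GB, 74 GB left
disk 6: place 222 GB, 34 GB left
disk 4: place 118 GB, 35 GB left
disk 7: place 142 GB, 114 GB left
disk 7: place 113 GB, 1 GB left
disk 8: place 145 GB, 111 GB left
disk 9: place 227 GB, 29 GB left
disk 10: place 135 GB, 121 GB left
disk 11: place 130 GB, 126 GB left
disk 10: place 118 GB, 3 GB left
11 disks × 256 GB = 2816 GB; used 2298 GB; unused 518 GB.

518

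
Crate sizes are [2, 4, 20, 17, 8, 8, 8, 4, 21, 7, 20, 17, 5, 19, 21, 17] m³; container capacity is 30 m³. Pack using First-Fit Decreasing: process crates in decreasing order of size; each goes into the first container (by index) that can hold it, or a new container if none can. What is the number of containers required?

Sorted descending: 21, 21, 20, 20, 19, 17, 17, 17, 8, 8, 8, 7, 5, 4, 4, 2.
container 1: place 21 m³, 9 m³ left
container 2: place 21 m³, 9 m³ left
container 3: place 20 m³, 10 m³ left
container 4: place 20 m³, 10 m³ left
container 5: place 19 m³, 11 m³ left
container 6: place 17 m³, 13 m³ left
container 7: place 17 m³, 13 m³ left
container 8: place 17 m³, 13 m³ left
container 1: place 8 m³, 1 m³ left
container 2: place 8 m³, 1 m³ left
container 3: place 8 m³, 2 m³ left
container 4: place 7 m³, 3 m³ left
container 5: place 5 m³, 6 m³ left
container 5: place 4 m³, 2 m³ left
container 6: place 4 m³, 9 m³ left
container 3: place 2 m³, 0 m³ left
Final containers: [21,8] [21,8] [20,8,2] [20,7] [19,5,4] [17,4] [17] [17].

8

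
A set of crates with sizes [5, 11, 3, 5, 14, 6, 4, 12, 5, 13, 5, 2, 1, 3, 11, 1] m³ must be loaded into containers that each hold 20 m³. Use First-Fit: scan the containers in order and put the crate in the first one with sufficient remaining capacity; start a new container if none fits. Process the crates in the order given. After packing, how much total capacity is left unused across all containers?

19

container 1: place 5 m³, 15 m³ left
container 1: place 11 m³, 4 m³ left
container 1: place 3 m³, 1 m³ left
container 2: place 5 m³, 15 m³ left
container 2: place 14 m³, 1 m³ left
container 3: place 6 m³, 14 m³ left
container 3: place 4 m³, 10 m³ left
container 4: place 12 m³, 8 m³ left
container 3: place 5 m³, 5 m³ left
container 5: place 13 m³, 7 m³ left
container 3: place 5 m³, 0 m³ left
container 4: place 2 m³, 6 m³ left
container 1: place 1 m³, 0 m³ left
container 4: place 3 m³, 3 m³ left
container 6: place 11 m³, 9 m³ left
container 2: place 1 m³, 0 m³ left
6 containers × 20 m³ = 120 m³; used 101 m³; unused 19 m³.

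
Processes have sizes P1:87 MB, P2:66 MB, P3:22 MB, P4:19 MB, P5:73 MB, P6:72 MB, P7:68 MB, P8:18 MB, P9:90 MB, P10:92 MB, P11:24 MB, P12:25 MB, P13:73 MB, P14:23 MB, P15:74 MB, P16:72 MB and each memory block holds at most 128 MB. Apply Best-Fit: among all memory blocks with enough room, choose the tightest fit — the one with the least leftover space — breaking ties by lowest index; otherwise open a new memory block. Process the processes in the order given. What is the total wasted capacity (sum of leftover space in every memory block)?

Put P1 (87 MB) in memory block 1; 41 MB remain.
Put P2 (66 MB) in memory block 2; 62 MB remain.
Put P3 (22 MB) in memory block 1; 19 MB remain.
Put P4 (19 MB) in memory block 1; 0 MB remain.
Put P5 (73 MB) in memory block 3; 55 MB remain.
Put P6 (72 MB) in memory block 4; 56 MB remain.
Put P7 (68 MB) in memory block 5; 60 MB remain.
Put P8 (18 MB) in memory block 3; 37 MB remain.
Put P9 (90 MB) in memory block 6; 38 MB remain.
Put P10 (92 MB) in memory block 7; 36 MB remain.
Put P11 (24 MB) in memory block 7; 12 MB remain.
Put P12 (25 MB) in memory block 3; 12 MB remain.
Put P13 (73 MB) in memory block 8; 55 MB remain.
Put P14 (23 MB) in memory block 6; 15 MB remain.
Put P15 (74 MB) in memory block 9; 54 MB remain.
Put P16 (72 MB) in memory block 10; 56 MB remain.
10 memory blocks × 128 MB = 1280 MB; used 898 MB; unused 382 MB.

382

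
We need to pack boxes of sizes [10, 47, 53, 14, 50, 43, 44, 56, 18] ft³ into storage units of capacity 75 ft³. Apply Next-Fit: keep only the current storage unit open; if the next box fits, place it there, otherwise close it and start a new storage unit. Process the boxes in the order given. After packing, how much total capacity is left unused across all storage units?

storage unit 1: place 10 ft³, 65 ft³ left
storage unit 1: place 47 ft³, 18 ft³ left
storage unit 2: place 53 ft³, 22 ft³ left
storage unit 2: place 14 ft³, 8 ft³ left
storage unit 3: place 50 ft³, 25 ft³ left
storage unit 4: place 43 ft³, 32 ft³ left
storage unit 5: place 44 ft³, 31 ft³ left
storage unit 6: place 56 ft³, 19 ft³ left
storage unit 6: place 18 ft³, 1 ft³ left
6 storage units × 75 ft³ = 450 ft³; used 335 ft³; unused 115 ft³.

115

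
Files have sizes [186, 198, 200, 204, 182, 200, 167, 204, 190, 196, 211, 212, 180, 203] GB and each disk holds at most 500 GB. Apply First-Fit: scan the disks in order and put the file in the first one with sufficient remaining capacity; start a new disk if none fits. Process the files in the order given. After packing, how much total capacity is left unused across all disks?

186 GB → disk 1 (remaining 314 GB)
198 GB → disk 1 (remaining 116 GB)
200 GB → disk 2 (remaining 300 GB)
204 GB → disk 2 (remaining 96 GB)
182 GB → disk 3 (remaining 318 GB)
200 GB → disk 3 (remaining 118 GB)
167 GB → disk 4 (remaining 333 GB)
204 GB → disk 4 (remaining 129 GB)
190 GB → disk 5 (remaining 310 GB)
196 GB → disk 5 (remaining 114 GB)
211 GB → disk 6 (remaining 289 GB)
212 GB → disk 6 (remaining 77 GB)
180 GB → disk 7 (remaining 320 GB)
203 GB → disk 7 (remaining 117 GB)
7 disks × 500 GB = 3500 GB; used 2733 GB; unused 767 GB.

767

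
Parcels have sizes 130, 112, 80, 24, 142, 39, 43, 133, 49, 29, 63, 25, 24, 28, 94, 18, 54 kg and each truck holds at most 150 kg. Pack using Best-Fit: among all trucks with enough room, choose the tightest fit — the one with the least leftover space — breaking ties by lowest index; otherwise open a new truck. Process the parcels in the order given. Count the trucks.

130 kg → truck 1 (remaining 20 kg)
112 kg → truck 2 (remaining 38 kg)
80 kg → truck 3 (remaining 70 kg)
24 kg → truck 2 (remaining 14 kg)
142 kg → truck 4 (remaining 8 kg)
39 kg → truck 3 (remaining 31 kg)
43 kg → truck 5 (remaining 107 kg)
133 kg → truck 6 (remaining 17 kg)
49 kg → truck 5 (remaining 58 kg)
29 kg → truck 3 (remaining 2 kg)
63 kg → truck 7 (remaining 87 kg)
25 kg → truck 5 (remaining 33 kg)
24 kg → truck 5 (remaining 9 kg)
28 kg → truck 7 (remaining 59 kg)
94 kg → truck 8 (remaining 56 kg)
18 kg → truck 1 (remaining 2 kg)
54 kg → truck 8 (remaining 2 kg)
Final trucks: [130,18] [112,24] [80,39,29] [142] [43,49,25,24] [133] [63,28] [94,54].

8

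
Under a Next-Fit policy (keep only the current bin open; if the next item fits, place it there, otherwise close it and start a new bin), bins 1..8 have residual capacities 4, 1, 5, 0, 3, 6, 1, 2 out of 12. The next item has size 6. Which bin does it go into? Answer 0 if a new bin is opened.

Next-Fit only looks at bin 8, which has 2 free.
6 does not fit, so a new bin is opened.

0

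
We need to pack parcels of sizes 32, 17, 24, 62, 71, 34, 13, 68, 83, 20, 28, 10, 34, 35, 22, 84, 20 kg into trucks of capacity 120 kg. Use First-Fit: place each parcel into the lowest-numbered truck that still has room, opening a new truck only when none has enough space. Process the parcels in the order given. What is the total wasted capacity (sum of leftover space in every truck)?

Put 32 kg in truck 1; 88 kg remain.
Put 17 kg in truck 1; 71 kg remain.
Put 24 kg in truck 1; 47 kg remain.
Put 62 kg in truck 2; 58 kg remain.
Put 71 kg in truck 3; 49 kg remain.
Put 34 kg in truck 1; 13 kg remain.
Put 13 kg in truck 1; 0 kg remain.
Put 68 kg in truck 4; 52 kg remain.
Put 83 kg in truck 5; 37 kg remain.
Put 20 kg in truck 2; 38 kg remain.
Put 28 kg in truck 2; 10 kg remain.
Put 10 kg in truck 2; 0 kg remain.
Put 34 kg in truck 3; 15 kg remain.
Put 35 kg in truck 4; 17 kg remain.
Put 22 kg in truck 5; 15 kg remain.
Put 84 kg in truck 6; 36 kg remain.
Put 20 kg in truck 6; 16 kg remain.
6 trucks × 120 kg = 720 kg; used 657 kg; unused 63 kg.

63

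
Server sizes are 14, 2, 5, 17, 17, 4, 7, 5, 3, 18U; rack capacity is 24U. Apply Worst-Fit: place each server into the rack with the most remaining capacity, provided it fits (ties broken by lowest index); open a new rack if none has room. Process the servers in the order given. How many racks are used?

Put 14U in rack 1; 10U remain.
Put 2U in rack 1; 8U remain.
Put 5U in rack 1; 3U remain.
Put 17U in rack 2; 7U remain.
Put 17U in rack 3; 7U remain.
Put 4U in rack 2; 3U remain.
Put 7U in rack 3; 0U remain.
Put 5U in rack 4; 19U remain.
Put 3U in rack 4; 16U remain.
Put 18U in rack 5; 6U remain.

5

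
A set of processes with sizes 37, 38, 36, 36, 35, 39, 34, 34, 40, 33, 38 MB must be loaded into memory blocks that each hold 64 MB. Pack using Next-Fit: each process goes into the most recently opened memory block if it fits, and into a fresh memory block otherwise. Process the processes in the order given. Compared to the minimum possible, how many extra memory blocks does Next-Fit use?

0

Next-Fit: [37] [38] [36] [36] [35] [39] [34] [34] [40] [33] [38] → 11 memory blocks.
11 processes exceed 32 MB (half the capacity), and no two of those can share a memory block, so at least 11 memory blocks are needed.
So 11 is already optimal.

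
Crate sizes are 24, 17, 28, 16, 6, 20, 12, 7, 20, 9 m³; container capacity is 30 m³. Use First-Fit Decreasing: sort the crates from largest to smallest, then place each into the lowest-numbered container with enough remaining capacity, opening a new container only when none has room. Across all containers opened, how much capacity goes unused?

Sorted descending: 28, 24, 20, 20, 17, 16, 12, 9, 7, 6.
container 1: place 28 m³, 2 m³ left
container 2: place 24 m³, 6 m³ left
container 3: place 20 m³, 10 m³ left
container 4: place 20 m³, 10 m³ left
container 5: place 17 m³, 13 m³ left
container 6: place 16 m³, 14 m³ left
container 5: place 12 m³, 1 m³ left
container 3: place 9 m³, 1 m³ left
container 4: place 7 m³, 3 m³ left
container 2: place 6 m³, 0 m³ left
6 containers × 30 m³ = 180 m³; used 159 m³; unused 21 m³.

21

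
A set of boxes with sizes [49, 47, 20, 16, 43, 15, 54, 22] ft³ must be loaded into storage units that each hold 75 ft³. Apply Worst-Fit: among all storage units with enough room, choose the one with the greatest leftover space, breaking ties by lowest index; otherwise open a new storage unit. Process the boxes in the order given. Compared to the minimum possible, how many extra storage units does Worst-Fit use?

Worst-Fit: [49,16] [47,20] [43,15] [54] [22] → 5 storage units.
Total size 266 ft³; any packing needs at least ⌈266/75⌉ = 4 storage units.
An optimal packing achieves that bound: [54,20] [49,22] [47,16] [43,15] → 4 storage units.
Excess: 5 − 4 = 1.

1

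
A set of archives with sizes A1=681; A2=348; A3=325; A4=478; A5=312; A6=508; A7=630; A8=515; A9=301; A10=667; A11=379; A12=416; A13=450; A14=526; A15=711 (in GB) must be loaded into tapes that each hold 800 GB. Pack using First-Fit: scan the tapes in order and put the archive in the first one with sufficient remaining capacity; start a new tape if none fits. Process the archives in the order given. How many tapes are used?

A1 (681 GB) → tape 1 (remaining 119 GB)
A2 (348 GB) → tape 2 (remaining 452 GB)
A3 (325 GB) → tape 2 (remaining 127 GB)
A4 (478 GB) → tape 3 (remaining 322 GB)
A5 (312 GB) → tape 3 (remaining 10 GB)
A6 (508 GB) → tape 4 (remaining 292 GB)
A7 (630 GB) → tape 5 (remaining 170 GB)
A8 (515 GB) → tape 6 (remaining 285 GB)
A9 (301 GB) → tape 7 (remaining 499 GB)
A10 (667 GB) → tape 8 (remaining 133 GB)
A11 (379 GB) → tape 7 (remaining 120 GB)
A12 (416 GB) → tape 9 (remaining 384 GB)
A13 (450 GB) → tape 10 (remaining 350 GB)
A14 (526 GB) → tape 11 (remaining 274 GB)
A15 (711 GB) → tape 12 (remaining 89 GB)

12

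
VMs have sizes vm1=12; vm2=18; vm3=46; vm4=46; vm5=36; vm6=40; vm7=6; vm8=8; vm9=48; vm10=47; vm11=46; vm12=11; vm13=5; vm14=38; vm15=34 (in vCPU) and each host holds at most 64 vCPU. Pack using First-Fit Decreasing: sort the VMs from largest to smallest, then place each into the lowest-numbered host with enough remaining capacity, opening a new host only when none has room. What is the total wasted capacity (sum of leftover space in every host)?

135

Sorted descending: 48, 47, 46, 46, 46, 40, 38, 36, 34, 18, 12, 11, 8, 6, 5.
Put 48 vCPU in host 1; 16 vCPU remain.
Put 47 vCPU in host 2; 17 vCPU remain.
Put 46 vCPU in host 3; 18 vCPU remain.
Put 46 vCPU in host 4; 18 vCPU remain.
Put 46 vCPU in host 5; 18 vCPU remain.
Put 40 vCPU in host 6; 24 vCPU remain.
Put 38 vCPU in host 7; 26 vCPU remain.
Put 36 vCPU in host 8; 28 vCPU remain.
Put 34 vCPU in host 9; 30 vCPU remain.
Put 18 vCPU in host 3; 0 vCPU remain.
Put 12 vCPU in host 1; 4 vCPU remain.
Put 11 vCPU in host 2; 6 vCPU remain.
Put 8 vCPU in host 4; 10 vCPU remain.
Put 6 vCPU in host 2; 0 vCPU remain.
Put 5 vCPU in host 4; 5 vCPU remain.
9 hosts × 64 vCPU = 576 vCPU; used 441 vCPU; unused 135 vCPU.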